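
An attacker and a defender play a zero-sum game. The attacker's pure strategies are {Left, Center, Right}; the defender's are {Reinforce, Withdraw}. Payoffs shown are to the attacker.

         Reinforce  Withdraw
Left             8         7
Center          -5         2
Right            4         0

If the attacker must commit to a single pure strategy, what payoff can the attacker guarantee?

7

Row minima: Left → 7, Center → -5, Right → 0.
The best of these is 7.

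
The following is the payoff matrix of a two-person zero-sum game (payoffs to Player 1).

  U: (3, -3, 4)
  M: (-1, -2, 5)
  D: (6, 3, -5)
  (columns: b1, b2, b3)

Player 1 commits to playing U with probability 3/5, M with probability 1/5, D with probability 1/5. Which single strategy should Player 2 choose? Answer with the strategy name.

If Player 2 plays b1, Player 1's expected payoff is (3/5)·3 + (1/5)·(-1) + (1/5)·6 = 14/5.
If Player 2 plays b2, Player 1's expected payoff is (3/5)·(-3) + (1/5)·(-2) + (1/5)·3 = -8/5.
If Player 2 plays b3, Player 1's expected payoff is (3/5)·4 + (1/5)·5 + (1/5)·(-5) = 12/5.
Player 2 minimizes Player 1's payoff; the smallest is -8/5, so the best response is b2.

b2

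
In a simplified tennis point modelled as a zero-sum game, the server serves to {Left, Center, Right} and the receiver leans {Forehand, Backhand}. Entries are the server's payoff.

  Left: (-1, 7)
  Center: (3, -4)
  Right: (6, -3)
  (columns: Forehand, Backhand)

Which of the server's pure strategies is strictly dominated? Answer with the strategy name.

Center

Right gives a strictly higher payoff than Center against every column: 6 > 3, -3 > -4.
So Center is strictly dominated and the server never plays it.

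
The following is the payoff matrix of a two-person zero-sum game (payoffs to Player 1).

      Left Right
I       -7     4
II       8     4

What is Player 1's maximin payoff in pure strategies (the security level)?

Row minima: I → -7, II → 4.
The best of these is 4.

4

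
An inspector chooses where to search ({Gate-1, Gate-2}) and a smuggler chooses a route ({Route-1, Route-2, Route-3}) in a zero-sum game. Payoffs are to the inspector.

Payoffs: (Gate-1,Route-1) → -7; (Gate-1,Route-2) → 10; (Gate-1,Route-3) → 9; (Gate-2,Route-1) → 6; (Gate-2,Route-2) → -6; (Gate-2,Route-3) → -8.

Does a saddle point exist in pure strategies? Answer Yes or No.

No

Row minima: Gate-1 → -7, Gate-2 → -8; maximin = -7.
Column maxima: Route-1 → 6, Route-2 → 10, Route-3 → 9; minimax = 6.
-7 ≠ 6, so no pure-strategy equilibrium exists.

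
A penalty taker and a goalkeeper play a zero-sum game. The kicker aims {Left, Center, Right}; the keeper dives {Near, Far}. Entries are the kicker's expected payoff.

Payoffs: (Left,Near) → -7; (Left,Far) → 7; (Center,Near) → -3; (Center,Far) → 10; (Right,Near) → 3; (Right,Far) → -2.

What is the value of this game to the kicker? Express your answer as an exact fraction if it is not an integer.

4/3

Row minima: Left → -7, Center → -3, Right → -2; maximin = -2.
Column maxima: Near → 3, Far → 10; minimax = 3.
-2 ≠ 3, so there is no saddle point; optimal play is mixed.
Left is strictly dominated by Center, so the kicker never plays it.
On the remaining 2×2 (Center, Right vs Near, Far):
Let the kicker play Center with probability p. Expected payoff against Near: (-3)p + 3(1−p) = −6p + 3; against Far: 10p + (-2)(1−p) = 12p − 2.
Setting these equal: −6p + 3 = 12p − 2 ⇒ −18p = -5 ⇒ p = 5/18, and the value is (-6)·(5/18) + 3 = 4/3.
For the keeper: with q = P(Near), equating Center's and Right's payoffs gives −13q + 10 = 5q − 2 ⇒ q = 2/3.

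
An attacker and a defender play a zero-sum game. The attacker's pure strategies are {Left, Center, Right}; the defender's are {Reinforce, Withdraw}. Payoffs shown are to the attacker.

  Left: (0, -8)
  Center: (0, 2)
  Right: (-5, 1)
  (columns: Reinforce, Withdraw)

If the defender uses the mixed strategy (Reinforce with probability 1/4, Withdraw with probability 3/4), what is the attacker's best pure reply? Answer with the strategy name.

Center

Expected payoff of Left: (1/4)·0 + (3/4)·(-8) = -6.
Expected payoff of Center: (1/4)·0 + (3/4)·2 = 3/2.
Expected payoff of Right: (1/4)·(-5) + (3/4)·1 = -1/2.
The largest is 3/2, so the attacker's best response is Center.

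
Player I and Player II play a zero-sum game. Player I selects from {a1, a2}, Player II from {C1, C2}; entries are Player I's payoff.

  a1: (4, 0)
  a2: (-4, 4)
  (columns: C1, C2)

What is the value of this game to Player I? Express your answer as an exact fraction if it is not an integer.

4/3

Row minima: a1 → 0, a2 → -4; maximin = 0.
Column maxima: C1 → 4, C2 → 4; minimax = 4.
0 ≠ 4, so there is no saddle point; optimal play is mixed.
Let Player I play a1 with probability p. Expected payoff against C1: 4p + (-4)(1−p) = 8p − 4; against C2: 0p + 4(1−p) = −4p + 4.
Setting these equal: 8p − 4 = −4p + 4 ⇒ 12p = 8 ⇒ p = 2/3, and the value is (8)·(2/3) − 4 = 4/3.
For Player II: with q = P(C1), equating a1's and a2's payoffs gives 4q = −8q + 4 ⇒ q = 1/3.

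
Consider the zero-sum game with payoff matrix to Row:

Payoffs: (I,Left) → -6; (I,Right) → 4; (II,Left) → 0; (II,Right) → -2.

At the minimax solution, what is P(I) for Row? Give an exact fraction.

Row minima: I → -6, II → -2; maximin = -2.
Column maxima: Left → 0, Right → 4; minimax = 0.
-2 ≠ 0, so there is no saddle point; optimal play is mixed.
Let Row play I with probability p. Expected payoff against Left: (-6)p + 0(1−p) = −6p; against Right: 4p + (-2)(1−p) = 6p − 2.
Setting these equal: −6p = 6p − 2 ⇒ −12p = -2 ⇒ p = 1/6, and the value is (-6)·(1/6) = -1.
For Column: with q = P(Left), equating I's and II's payoffs gives −10q + 4 = 2q − 2 ⇒ q = 1/2.

1/6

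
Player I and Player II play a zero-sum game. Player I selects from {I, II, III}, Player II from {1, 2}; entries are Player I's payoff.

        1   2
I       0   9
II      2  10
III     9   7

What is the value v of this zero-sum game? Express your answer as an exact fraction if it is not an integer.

38/5

Row minima: I → 0, II → 2, III → 7; maximin = 7.
Column maxima: 1 → 9, 2 → 10; minimax = 9.
7 ≠ 9, so there is no saddle point; optimal play is mixed.
I is strictly dominated by II, so Player I never plays it.
On the remaining 2×2 (II, III vs 1, 2):
Let Player I play II with probability p. Expected payoff against 1: 2p + 9(1−p) = −7p + 9; against 2: 10p + 7(1−p) = 3p + 7.
Setting these equal: −7p + 9 = 3p + 7 ⇒ −10p = -2 ⇒ p = 1/5, and the value is (-7)·(1/5) + 9 = 38/5.
For Player II: with q = P(1), equating II's and III's payoffs gives −8q + 10 = 2q + 7 ⇒ q = 3/10.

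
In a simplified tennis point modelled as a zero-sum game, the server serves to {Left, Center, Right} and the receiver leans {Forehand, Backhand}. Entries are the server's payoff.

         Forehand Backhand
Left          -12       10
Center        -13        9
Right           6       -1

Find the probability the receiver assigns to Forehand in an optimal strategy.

Row minima: Left → -12, Center → -13, Right → -1; maximin = -1.
Column maxima: Forehand → 6, Backhand → 10; minimax = 6.
-1 ≠ 6, so there is no saddle point; optimal play is mixed.
Center is strictly dominated by Left, so the server never plays it.
On the remaining 2×2 (Left, Right vs Forehand, Backhand):
Let the server play Left with probability p. Expected payoff against Forehand: (-12)p + 6(1−p) = −18p + 6; against Backhand: 10p + (-1)(1−p) = 11p − 1.
Setting these equal: −18p + 6 = 11p − 1 ⇒ −29p = -7 ⇒ p = 7/29, and the value is (-18)·(7/29) + 6 = 48/29.
For the receiver: with q = P(Forehand), equating Left's and Right's payoffs gives −22q + 10 = 7q − 1 ⇒ q = 11/29.

11/29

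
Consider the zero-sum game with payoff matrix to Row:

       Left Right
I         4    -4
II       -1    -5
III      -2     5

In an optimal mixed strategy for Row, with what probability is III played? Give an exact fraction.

Row minima: I → -4, II → -5, III → -2; maximin = -2.
Column maxima: Left → 4, Right → 5; minimax = 4.
-2 ≠ 4, so there is no saddle point; optimal play is mixed.
II is strictly dominated by I, so Row never plays it.
On the remaining 2×2 (I, III vs Left, Right):
Let Row play I with probability p. Expected payoff against Left: 4p + (-2)(1−p) = 6p − 2; against Right: (-4)p + 5(1−p) = −9p + 5.
Setting these equal: 6p − 2 = −9p + 5 ⇒ 15p = 7 ⇒ p = 7/15, and the value is (6)·(7/15) − 2 = 4/5.
For Column: with q = P(Left), equating I's and III's payoffs gives 8q − 4 = −7q + 5 ⇒ q = 3/5.

8/15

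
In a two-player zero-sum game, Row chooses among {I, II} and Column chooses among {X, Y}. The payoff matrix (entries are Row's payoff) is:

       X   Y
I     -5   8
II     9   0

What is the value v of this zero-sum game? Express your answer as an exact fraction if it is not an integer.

Row minima: I → -5, II → 0; maximin = 0.
Column maxima: X → 9, Y → 8; minimax = 8.
0 ≠ 8, so there is no saddle point; optimal play is mixed.
Let Row play I with probability p. Expected payoff against X: (-5)p + 9(1−p) = −14p + 9; against Y: 8p + 0(1−p) = 8p.
Setting these equal: −14p + 9 = 8p ⇒ −22p = -9 ⇒ p = 9/22, and the value is (-14)·(9/22) + 9 = 36/11.
For Column: with q = P(X), equating I's and II's payoffs gives −13q + 8 = 9q ⇒ q = 4/11.

36/11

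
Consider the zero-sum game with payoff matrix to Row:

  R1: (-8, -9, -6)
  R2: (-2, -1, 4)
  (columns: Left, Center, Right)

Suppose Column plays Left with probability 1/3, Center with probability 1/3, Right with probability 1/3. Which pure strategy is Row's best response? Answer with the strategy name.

R2

Expected payoff of R1: (1/3)·(-8) + (1/3)·(-9) + (1/3)·(-6) = -23/3.
Expected payoff of R2: (1/3)·(-2) + (1/3)·(-1) + (1/3)·4 = 1/3.
The largest is 1/3, so Row's best response is R2.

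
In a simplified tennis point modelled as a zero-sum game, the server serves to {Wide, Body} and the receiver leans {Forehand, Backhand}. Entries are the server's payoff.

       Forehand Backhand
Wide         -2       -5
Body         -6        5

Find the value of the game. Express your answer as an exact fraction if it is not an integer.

Row minima: Wide → -5, Body → -6; maximin = -5.
Column maxima: Forehand → -2, Backhand → 5; minimax = -2.
-5 ≠ -2, so there is no saddle point; optimal play is mixed.
Let the server play Wide with probability p. Expected payoff against Forehand: (-2)p + (-6)(1−p) = 4p − 6; against Backhand: (-5)p + 5(1−p) = −10p + 5.
Setting these equal: 4p − 6 = −10p + 5 ⇒ 14p = 11 ⇒ p = 11/14, and the value is (4)·(11/14) − 6 = -20/7.
For the receiver: with q = P(Forehand), equating Wide's and Body's payoffs gives 3q − 5 = −11q + 5 ⇒ q = 5/7.

-20/7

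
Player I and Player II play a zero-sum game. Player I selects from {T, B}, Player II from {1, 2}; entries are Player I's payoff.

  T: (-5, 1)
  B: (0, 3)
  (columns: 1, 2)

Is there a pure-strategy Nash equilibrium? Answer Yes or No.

Row minima: T → -5, B → 0; maximin = 0.
Column maxima: 1 → 0, 2 → 3; minimax = 0.
maximin = minimax = 0, so a saddle point exists.

Yes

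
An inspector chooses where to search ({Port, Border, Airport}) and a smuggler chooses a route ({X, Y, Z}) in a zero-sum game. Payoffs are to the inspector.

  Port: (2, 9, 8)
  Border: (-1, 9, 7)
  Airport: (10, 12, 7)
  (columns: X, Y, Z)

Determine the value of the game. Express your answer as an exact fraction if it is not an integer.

Row minima: Port → 2, Border → -1, Airport → 7; maximin = 7.
Column maxima: X → 10, Y → 12, Z → 8; minimax = 8.
7 ≠ 8, so there is no saddle point; optimal play is mixed.
Y is strictly dominated by X (it gives the inspector strictly more in every row), so the smuggler never plays it.
With Y eliminated, Border is strictly dominated by Port (Port gives the inspector strictly more in every remaining column), so the inspector never plays it.
On the remaining 2×2 (Port, Airport vs X, Z):
Let the inspector play Port with probability p. Expected payoff against X: 2p + 10(1−p) = −8p + 10; against Z: 8p + 7(1−p) = p + 7.
Setting these equal: −8p + 10 = p + 7 ⇒ −9p = -3 ⇒ p = 1/3, and the value is (-8)·(1/3) + 10 = 22/3.
For the smuggler: with q = P(X), equating Port's and Airport's payoffs gives −6q + 8 = 3q + 7 ⇒ q = 1/9.

22/3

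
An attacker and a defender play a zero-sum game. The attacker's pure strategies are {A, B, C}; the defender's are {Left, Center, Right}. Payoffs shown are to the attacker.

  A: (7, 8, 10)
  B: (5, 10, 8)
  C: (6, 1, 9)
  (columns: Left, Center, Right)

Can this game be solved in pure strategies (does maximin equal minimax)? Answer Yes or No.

Yes

Row minima: A → 7, B → 5, C → 1; maximin = 7.
Column maxima: Left → 7, Center → 10, Right → 10; minimax = 7.
maximin = minimax = 7, so a saddle point exists.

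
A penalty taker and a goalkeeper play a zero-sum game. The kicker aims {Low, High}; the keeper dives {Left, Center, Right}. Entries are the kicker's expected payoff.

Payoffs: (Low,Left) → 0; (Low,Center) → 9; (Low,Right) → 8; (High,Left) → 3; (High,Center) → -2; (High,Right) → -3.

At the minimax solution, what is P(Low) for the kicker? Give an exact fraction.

Row minima: Low → 0, High → -3; maximin = 0.
Column maxima: Left → 3, Center → 9, Right → 8; minimax = 3.
0 ≠ 3, so there is no saddle point; optimal play is mixed.
Center is strictly dominated by Right (it gives the kicker strictly more in every row), so the keeper never plays it.
On the remaining 2×2 (Low, High vs Left, Right):
Let the kicker play Low with probability p. Expected payoff against Left: 0p + 3(1−p) = −3p + 3; against Right: 8p + (-3)(1−p) = 11p − 3.
Setting these equal: −3p + 3 = 11p − 3 ⇒ −14p = -6 ⇒ p = 3/7, and the value is (-3)·(3/7) + 3 = 12/7.
For the keeper: with q = P(Left), equating Low's and High's payoffs gives −8q + 8 = 6q − 3 ⇒ q = 11/14.

3/7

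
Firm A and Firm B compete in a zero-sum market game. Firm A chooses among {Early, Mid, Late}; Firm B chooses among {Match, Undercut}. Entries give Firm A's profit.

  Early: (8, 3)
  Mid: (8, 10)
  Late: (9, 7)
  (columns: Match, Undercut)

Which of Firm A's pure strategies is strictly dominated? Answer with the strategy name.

Late gives a strictly higher payoff than Early against every column: 9 > 8, 7 > 3.
So Early is strictly dominated and Firm A never plays it.

Early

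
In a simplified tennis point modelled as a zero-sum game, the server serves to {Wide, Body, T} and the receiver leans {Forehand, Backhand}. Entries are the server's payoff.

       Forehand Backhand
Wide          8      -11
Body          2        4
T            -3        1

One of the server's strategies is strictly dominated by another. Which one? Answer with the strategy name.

Body gives a strictly higher payoff than T against every column: 2 > -3, 4 > 1.
So T is strictly dominated and the server never plays it.

T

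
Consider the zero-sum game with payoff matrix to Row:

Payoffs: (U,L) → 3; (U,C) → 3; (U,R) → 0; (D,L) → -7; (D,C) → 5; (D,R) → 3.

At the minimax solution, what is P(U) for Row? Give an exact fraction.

Row minima: U → 0, D → -7; maximin = 0.
Column maxima: L → 3, C → 5, R → 3; minimax = 3.
0 ≠ 3, so there is no saddle point; optimal play is mixed.
C is strictly dominated by R (it gives Row strictly more in every row), so Column never plays it.
On the remaining 2×2 (U, D vs L, R):
Let Row play U with probability p. Expected payoff against L: 3p + (-7)(1−p) = 10p − 7; against R: 0p + 3(1−p) = −3p + 3.
Setting these equal: 10p − 7 = −3p + 3 ⇒ 13p = 10 ⇒ p = 10/13, and the value is (10)·(10/13) − 7 = 9/13.
For Column: with q = P(L), equating U's and D's payoffs gives 3q = −10q + 3 ⇒ q = 3/13.

10/13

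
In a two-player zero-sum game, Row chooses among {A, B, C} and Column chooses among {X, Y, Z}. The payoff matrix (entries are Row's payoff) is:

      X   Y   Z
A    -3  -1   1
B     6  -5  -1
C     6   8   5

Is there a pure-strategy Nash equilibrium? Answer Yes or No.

Yes

Row minima: A → -3, B → -5, C → 5; maximin = 5.
Column maxima: X → 6, Y → 8, Z → 5; minimax = 5.
maximin = minimax = 5, so a saddle point exists.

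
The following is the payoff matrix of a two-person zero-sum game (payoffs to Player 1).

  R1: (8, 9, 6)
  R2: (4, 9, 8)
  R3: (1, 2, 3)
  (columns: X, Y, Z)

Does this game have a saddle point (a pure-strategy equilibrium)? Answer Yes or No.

Row minima: R1 → 6, R2 → 4, R3 → 1; maximin = 6.
Column maxima: X → 8, Y → 9, Z → 8; minimax = 8.
6 ≠ 8, so no pure-strategy equilibrium exists.

No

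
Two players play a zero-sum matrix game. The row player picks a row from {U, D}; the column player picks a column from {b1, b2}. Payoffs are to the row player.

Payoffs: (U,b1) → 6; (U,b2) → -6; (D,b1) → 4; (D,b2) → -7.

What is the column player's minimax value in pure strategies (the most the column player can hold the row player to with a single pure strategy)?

-6

Column maxima: b1 → 6, b2 → -6.
The smallest of these is -6.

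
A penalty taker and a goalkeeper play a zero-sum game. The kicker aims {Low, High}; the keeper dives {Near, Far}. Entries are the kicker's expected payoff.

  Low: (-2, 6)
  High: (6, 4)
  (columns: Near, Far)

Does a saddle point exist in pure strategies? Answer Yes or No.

No

Row minima: Low → -2, High → 4; maximin = 4.
Column maxima: Near → 6, Far → 6; minimax = 6.
4 ≠ 6, so no pure-strategy equilibrium exists.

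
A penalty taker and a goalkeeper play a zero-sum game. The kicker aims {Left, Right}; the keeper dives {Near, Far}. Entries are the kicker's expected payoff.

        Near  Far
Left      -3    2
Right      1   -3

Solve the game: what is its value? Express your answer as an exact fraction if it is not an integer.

Row minima: Left → -3, Right → -3; maximin = -3.
Column maxima: Near → 1, Far → 2; minimax = 1.
-3 ≠ 1, so there is no saddle point; optimal play is mixed.
Let the kicker play Left with probability p. Expected payoff against Near: (-3)p + 1(1−p) = −4p + 1; against Far: 2p + (-3)(1−p) = 5p − 3.
Setting these equal: −4p + 1 = 5p − 3 ⇒ −9p = -4 ⇒ p = 4/9, and the value is (-4)·(4/9) + 1 = -7/9.
For the keeper: with q = P(Near), equating Left's and Right's payoffs gives −5q + 2 = 4q − 3 ⇒ q = 5/9.

-7/9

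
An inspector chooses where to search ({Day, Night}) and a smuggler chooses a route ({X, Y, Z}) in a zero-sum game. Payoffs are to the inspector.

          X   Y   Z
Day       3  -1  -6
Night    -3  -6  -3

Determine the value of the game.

-33/8

Row minima: Day → -6, Night → -6; maximin = -6.
Column maxima: X → 3, Y → -1, Z → -3; minimax = -3.
-6 ≠ -3, so there is no saddle point; optimal play is mixed.
X is strictly dominated by Y (it gives the inspector strictly more in every row), so the smuggler never plays it.
On the remaining 2×2 (Day, Night vs Y, Z):
Let the inspector play Day with probability p. Expected payoff against Y: (-1)p + (-6)(1−p) = 5p − 6; against Z: (-6)p + (-3)(1−p) = −3p − 3.
Setting these equal: 5p − 6 = −3p − 3 ⇒ 8p = 3 ⇒ p = 3/8, and the value is (5)·(3/8) − 6 = -33/8.
For the smuggler: with q = P(Y), equating Day's and Night's payoffs gives 5q − 6 = −3q − 3 ⇒ q = 3/8.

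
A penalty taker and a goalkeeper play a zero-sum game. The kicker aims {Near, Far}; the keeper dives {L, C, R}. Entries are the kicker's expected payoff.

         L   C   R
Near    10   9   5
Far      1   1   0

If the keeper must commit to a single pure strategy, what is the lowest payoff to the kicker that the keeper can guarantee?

Column maxima: L → 10, C → 9, R → 5.
The smallest of these is 5.

5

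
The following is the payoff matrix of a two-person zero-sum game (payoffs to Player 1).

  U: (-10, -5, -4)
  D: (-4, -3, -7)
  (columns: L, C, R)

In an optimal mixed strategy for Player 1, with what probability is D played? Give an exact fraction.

2/3

Row minima: U → -10, D → -7; maximin = -7.
Column maxima: L → -4, C → -3, R → -4; minimax = -4.
-7 ≠ -4, so there is no saddle point; optimal play is mixed.
C is strictly dominated by L (it gives Player 1 strictly more in every row), so Player 2 never plays it.
On the remaining 2×2 (U, D vs L, R):
Let Player 1 play U with probability p. Expected payoff against L: (-10)p + (-4)(1−p) = −6p − 4; against R: (-4)p + (-7)(1−p) = 3p − 7.
Setting these equal: −6p − 4 = 3p − 7 ⇒ −9p = -3 ⇒ p = 1/3, and the value is (-6)·(1/3) − 4 = -6.
For Player 2: with q = P(L), equating U's and D's payoffs gives −6q − 4 = 3q − 7 ⇒ q = 1/3.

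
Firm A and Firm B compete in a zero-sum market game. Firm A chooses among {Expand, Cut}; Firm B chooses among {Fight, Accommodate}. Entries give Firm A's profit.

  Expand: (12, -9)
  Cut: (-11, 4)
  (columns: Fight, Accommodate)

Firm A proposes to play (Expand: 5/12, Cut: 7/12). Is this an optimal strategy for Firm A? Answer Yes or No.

Yes

Against Fight this mix gives (5/12)·12 + (7/12)·(-11) = -17/12.
Against Accommodate this mix gives (5/12)·(-9) + (7/12)·4 = -17/12.
All of Firm B's active replies (Fight, Accommodate) yield -17/12, and no column does worse for Firm A. The mix makes Firm B indifferent and guarantees -17/12, so it is optimal.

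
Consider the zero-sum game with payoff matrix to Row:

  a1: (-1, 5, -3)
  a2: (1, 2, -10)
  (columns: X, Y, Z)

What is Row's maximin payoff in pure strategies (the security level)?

-3

Row minima: a1 → -3, a2 → -10.
The best of these is -3.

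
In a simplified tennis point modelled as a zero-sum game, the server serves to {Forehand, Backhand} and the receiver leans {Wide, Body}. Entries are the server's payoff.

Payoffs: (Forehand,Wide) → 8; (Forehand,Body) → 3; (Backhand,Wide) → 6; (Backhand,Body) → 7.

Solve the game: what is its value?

Row minima: Forehand → 3, Backhand → 6; maximin = 6.
Column maxima: Wide → 8, Body → 7; minimax = 7.
6 ≠ 7, so there is no saddle point; optimal play is mixed.
Let the server play Forehand with probability p. Expected payoff against Wide: 8p + 6(1−p) = 2p + 6; against Body: 3p + 7(1−p) = −4p + 7.
Setting these equal: 2p + 6 = −4p + 7 ⇒ 6p = 1 ⇒ p = 1/6, and the value is (2)·(1/6) + 6 = 19/3.
For the receiver: with q = P(Wide), equating Forehand's and Backhand's payoffs gives 5q + 3 = −q + 7 ⇒ q = 2/3.

19/3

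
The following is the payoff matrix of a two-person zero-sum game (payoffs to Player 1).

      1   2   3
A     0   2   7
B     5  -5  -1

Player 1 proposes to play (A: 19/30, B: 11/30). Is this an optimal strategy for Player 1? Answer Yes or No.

No

Against 1 this mix gives (19/30)·0 + (11/30)·5 = 11/6.
Against 2 this mix gives (19/30)·2 + (11/30)·(-5) = -17/30.
Against 3 this mix gives (19/30)·7 + (11/30)·(-1) = 61/15.
Player 2 will play 2, holding Player 1 to -17/30. Shifting weight toward the row that does better against 2 would raise this floor (the equalizing mix achieves 5/6 against both 2 and 1), so the proposed strategy is not optimal.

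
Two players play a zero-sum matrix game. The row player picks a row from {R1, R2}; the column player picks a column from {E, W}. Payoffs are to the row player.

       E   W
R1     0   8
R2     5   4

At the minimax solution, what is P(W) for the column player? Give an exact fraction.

Row minima: R1 → 0, R2 → 4; maximin = 4.
Column maxima: E → 5, W → 8; minimax = 5.
4 ≠ 5, so there is no saddle point; optimal play is mixed.
Let the row player play R1 with probability p. Expected payoff against E: 0p + 5(1−p) = −5p + 5; against W: 8p + 4(1−p) = 4p + 4.
Setting these equal: −5p + 5 = 4p + 4 ⇒ −9p = -1 ⇒ p = 1/9, and the value is (-5)·(1/9) + 5 = 40/9.
For the column player: with q = P(E), equating R1's and R2's payoffs gives −8q + 8 = q + 4 ⇒ q = 4/9.

5/9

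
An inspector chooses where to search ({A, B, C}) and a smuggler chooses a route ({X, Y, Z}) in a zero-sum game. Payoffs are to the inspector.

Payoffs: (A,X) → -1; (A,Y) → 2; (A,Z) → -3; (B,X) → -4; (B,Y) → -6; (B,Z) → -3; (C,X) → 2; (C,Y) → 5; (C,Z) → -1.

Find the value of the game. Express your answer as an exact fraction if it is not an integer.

Row minima: A → -3, B → -6, C → -1; maximin = -1.
Column maxima: X → 2, Y → 5, Z → -1; minimax = -1.
Since maximin = minimax = -1, there is a saddle point and the value is -1.

-1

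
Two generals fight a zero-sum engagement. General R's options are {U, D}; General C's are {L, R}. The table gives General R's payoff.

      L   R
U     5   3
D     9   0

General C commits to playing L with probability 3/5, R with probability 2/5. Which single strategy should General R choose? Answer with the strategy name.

Expected payoff of U: (3/5)·5 + (2/5)·3 = 21/5.
Expected payoff of D: (3/5)·9 + (2/5)·0 = 27/5.
The largest is 27/5, so General R's best response is D.

D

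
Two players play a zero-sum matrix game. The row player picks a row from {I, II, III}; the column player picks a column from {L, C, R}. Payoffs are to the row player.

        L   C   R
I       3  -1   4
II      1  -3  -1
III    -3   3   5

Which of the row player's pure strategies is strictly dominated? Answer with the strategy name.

II

I gives a strictly higher payoff than II against every column: 3 > 1, -1 > -3, 4 > -1.
So II is strictly dominated and the row player never plays it.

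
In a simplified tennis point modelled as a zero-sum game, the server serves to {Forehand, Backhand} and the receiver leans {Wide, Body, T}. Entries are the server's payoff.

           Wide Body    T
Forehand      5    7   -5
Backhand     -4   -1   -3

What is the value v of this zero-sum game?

-35/11

Row minima: Forehand → -5, Backhand → -4; maximin = -4.
Column maxima: Wide → 5, Body → 7, T → -3; minimax = -3.
-4 ≠ -3, so there is no saddle point; optimal play is mixed.
Body is strictly dominated by Wide (it gives the server strictly more in every row), so the receiver never plays it.
On the remaining 2×2 (Forehand, Backhand vs Wide, T):
Let the server play Forehand with probability p. Expected payoff against Wide: 5p + (-4)(1−p) = 9p − 4; against T: (-5)p + (-3)(1−p) = −2p − 3.
Setting these equal: 9p − 4 = −2p − 3 ⇒ 11p = 1 ⇒ p = 1/11, and the value is (9)·(1/11) − 4 = -35/11.
For the receiver: with q = P(Wide), equating Forehand's and Backhand's payoffs gives 10q − 5 = −q − 3 ⇒ q = 2/11.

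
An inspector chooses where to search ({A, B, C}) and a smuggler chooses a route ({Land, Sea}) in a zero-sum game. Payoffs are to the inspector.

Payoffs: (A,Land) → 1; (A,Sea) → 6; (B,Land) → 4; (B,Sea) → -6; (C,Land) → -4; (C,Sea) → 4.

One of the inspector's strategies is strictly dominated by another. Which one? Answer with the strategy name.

C

A gives a strictly higher payoff than C against every column: 1 > -4, 6 > 4.
So C is strictly dominated and the inspector never plays it.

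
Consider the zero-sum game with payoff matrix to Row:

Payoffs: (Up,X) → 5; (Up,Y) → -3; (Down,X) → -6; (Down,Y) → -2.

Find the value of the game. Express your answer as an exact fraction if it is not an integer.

Row minima: Up → -3, Down → -6; maximin = -3.
Column maxima: X → 5, Y → -2; minimax = -2.
-3 ≠ -2, so there is no saddle point; optimal play is mixed.
Let Row play Up with probability p. Expected payoff against X: 5p + (-6)(1−p) = 11p − 6; against Y: (-3)p + (-2)(1−p) = −p − 2.
Setting these equal: 11p − 6 = −p − 2 ⇒ 12p = 4 ⇒ p = 1/3, and the value is (11)·(1/3) − 6 = -7/3.
For Column: with q = P(X), equating Up's and Down's payoffs gives 8q − 3 = −4q − 2 ⇒ q = 1/12.

-7/3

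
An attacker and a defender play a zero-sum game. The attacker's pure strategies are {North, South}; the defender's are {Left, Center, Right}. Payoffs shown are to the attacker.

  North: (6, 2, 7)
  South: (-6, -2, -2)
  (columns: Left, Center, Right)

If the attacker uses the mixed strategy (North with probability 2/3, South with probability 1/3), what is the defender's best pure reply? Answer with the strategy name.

If the defender plays Left, the attacker's expected payoff is (2/3)·6 + (1/3)·(-6) = 2.
If the defender plays Center, the attacker's expected payoff is (2/3)·2 + (1/3)·(-2) = 2/3.
If the defender plays Right, the attacker's expected payoff is (2/3)·7 + (1/3)·(-2) = 4.
The defender minimizes the attacker's payoff; the smallest is 2/3, so the best response is Center.

Center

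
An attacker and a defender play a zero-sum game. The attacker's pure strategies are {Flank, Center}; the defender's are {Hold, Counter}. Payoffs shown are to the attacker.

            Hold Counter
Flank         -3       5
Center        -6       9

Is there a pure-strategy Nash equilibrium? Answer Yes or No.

Yes

Row minima: Flank → -3, Center → -6; maximin = -3.
Column maxima: Hold → -3, Counter → 9; minimax = -3.
maximin = minimax = -3, so a saddle point exists.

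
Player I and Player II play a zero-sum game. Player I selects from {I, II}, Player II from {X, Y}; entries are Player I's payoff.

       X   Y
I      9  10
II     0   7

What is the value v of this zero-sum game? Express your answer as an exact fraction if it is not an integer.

9

Row minima: I → 9, II → 0; maximin = 9.
Column maxima: X → 9, Y → 10; minimax = 9.
Since maximin = minimax = 9, there is a saddle point and the value is 9.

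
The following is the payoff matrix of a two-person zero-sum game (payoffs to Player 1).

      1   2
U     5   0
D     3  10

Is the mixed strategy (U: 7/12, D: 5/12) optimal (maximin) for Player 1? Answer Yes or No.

Against 1 this mix gives (7/12)·5 + (5/12)·3 = 25/6.
Against 2 this mix gives (7/12)·0 + (5/12)·10 = 25/6.
All of Player 2's active replies (1, 2) yield 25/6, and no column does worse for Player 1. The mix makes Player 2 indifferent and guarantees 25/6, so it is optimal.

Yes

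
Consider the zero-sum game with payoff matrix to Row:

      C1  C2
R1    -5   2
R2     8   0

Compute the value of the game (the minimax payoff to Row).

Row minima: R1 → -5, R2 → 0; maximin = 0.
Column maxima: C1 → 8, C2 → 2; minimax = 2.
0 ≠ 2, so there is no saddle point; optimal play is mixed.
Let Row play R1 with probability p. Expected payoff against C1: (-5)p + 8(1−p) = −13p + 8; against C2: 2p + 0(1−p) = 2p.
Setting these equal: −13p + 8 = 2p ⇒ −15p = -8 ⇒ p = 8/15, and the value is (-13)·(8/15) + 8 = 16/15.
For Column: with q = P(C1), equating R1's and R2's payoffs gives −7q + 2 = 8q ⇒ q = 2/15.

16/15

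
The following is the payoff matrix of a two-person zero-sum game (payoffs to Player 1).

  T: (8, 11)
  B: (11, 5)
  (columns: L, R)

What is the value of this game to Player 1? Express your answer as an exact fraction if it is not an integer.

Row minima: T → 8, B → 5; maximin = 8.
Column maxima: L → 11, R → 11; minimax = 11.
8 ≠ 11, so there is no saddle point; optimal play is mixed.
Let Player 1 play T with probability p. Expected payoff against L: 8p + 11(1−p) = −3p + 11; against R: 11p + 5(1−p) = 6p + 5.
Setting these equal: −3p + 11 = 6p + 5 ⇒ −9p = -6 ⇒ p = 2/3, and the value is (-3)·(2/3) + 11 = 9.
For Player 2: with q = P(L), equating T's and B's payoffs gives −3q + 11 = 6q + 5 ⇒ q = 2/3.

9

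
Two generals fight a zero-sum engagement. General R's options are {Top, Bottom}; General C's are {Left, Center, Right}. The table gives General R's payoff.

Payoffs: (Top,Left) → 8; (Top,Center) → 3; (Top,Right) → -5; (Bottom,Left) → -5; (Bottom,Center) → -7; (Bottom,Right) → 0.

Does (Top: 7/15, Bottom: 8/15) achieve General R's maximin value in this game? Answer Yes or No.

Against Left this mix gives (7/15)·8 + (8/15)·(-5) = 16/15.
Against Center this mix gives (7/15)·3 + (8/15)·(-7) = -7/3.
Against Right this mix gives (7/15)·(-5) + (8/15)·0 = -7/3.
All of General C's active replies (Center, Right) yield -7/3, and no column does worse for General R. The mix makes General C indifferent and guarantees -7/3, so it is optimal.

Yes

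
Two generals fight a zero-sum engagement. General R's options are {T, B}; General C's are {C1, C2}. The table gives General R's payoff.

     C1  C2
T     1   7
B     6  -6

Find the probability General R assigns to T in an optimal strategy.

2/3

Row minima: T → 1, B → -6; maximin = 1.
Column maxima: C1 → 6, C2 → 7; minimax = 6.
1 ≠ 6, so there is no saddle point; optimal play is mixed.
Let General R play T with probability p. Expected payoff against C1: 1p + 6(1−p) = −5p + 6; against C2: 7p + (-6)(1−p) = 13p − 6.
Setting these equal: −5p + 6 = 13p − 6 ⇒ −18p = -12 ⇒ p = 2/3, and the value is (-5)·(2/3) + 6 = 8/3.
For General C: with q = P(C1), equating T's and B's payoffs gives −6q + 7 = 12q − 6 ⇒ q = 13/18.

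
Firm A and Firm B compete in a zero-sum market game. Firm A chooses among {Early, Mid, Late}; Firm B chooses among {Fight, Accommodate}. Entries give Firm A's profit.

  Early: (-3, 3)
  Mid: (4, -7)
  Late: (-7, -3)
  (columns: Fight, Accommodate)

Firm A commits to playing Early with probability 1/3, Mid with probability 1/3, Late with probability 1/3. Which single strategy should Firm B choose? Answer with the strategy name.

If Firm B plays Fight, Firm A's expected payoff is (1/3)·(-3) + (1/3)·4 + (1/3)·(-7) = -2.
If Firm B plays Accommodate, Firm A's expected payoff is (1/3)·3 + (1/3)·(-7) + (1/3)·(-3) = -7/3.
Firm B minimizes Firm A's payoff; the smallest is -7/3, so the best response is Accommodate.

Accommodate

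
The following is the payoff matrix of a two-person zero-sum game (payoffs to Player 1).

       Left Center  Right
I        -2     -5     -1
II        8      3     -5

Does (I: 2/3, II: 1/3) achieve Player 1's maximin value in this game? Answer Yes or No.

Yes

Against Left this mix gives (2/3)·(-2) + (1/3)·8 = 4/3.
Against Center this mix gives (2/3)·(-5) + (1/3)·3 = -7/3.
Against Right this mix gives (2/3)·(-1) + (1/3)·(-5) = -7/3.
All of Player 2's active replies (Center, Right) yield -7/3, and no column does worse for Player 1. The mix makes Player 2 indifferent and guarantees -7/3, so it is optimal.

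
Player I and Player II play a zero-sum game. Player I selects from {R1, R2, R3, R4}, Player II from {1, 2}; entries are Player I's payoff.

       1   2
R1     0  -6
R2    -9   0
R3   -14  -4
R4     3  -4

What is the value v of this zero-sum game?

Row minima: R1 → -6, R2 → -9, R3 → -14, R4 → -4; maximin = -4.
Column maxima: 1 → 3, 2 → 0; minimax = 0.
-4 ≠ 0, so there is no saddle point; optimal play is mixed.
R1 is strictly dominated by R4, so Player I never plays it.
R3 is strictly dominated by R2, so Player I never plays it.
On the remaining 2×2 (R2, R4 vs 1, 2):
Let Player I play R2 with probability p. Expected payoff against 1: (-9)p + 3(1−p) = −12p + 3; against 2: 0p + (-4)(1−p) = 4p − 4.
Setting these equal: −12p + 3 = 4p − 4 ⇒ −16p = -7 ⇒ p = 7/16, and the value is (-12)·(7/16) + 3 = -9/4.
For Player II: with q = P(1), equating R2's and R4's payoffs gives −9q = 7q − 4 ⇒ q = 1/4.

-9/4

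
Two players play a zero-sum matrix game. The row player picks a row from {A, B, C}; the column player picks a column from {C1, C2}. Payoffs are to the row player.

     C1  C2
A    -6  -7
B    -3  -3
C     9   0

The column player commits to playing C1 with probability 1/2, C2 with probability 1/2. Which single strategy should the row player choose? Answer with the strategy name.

C

Expected payoff of A: (1/2)·(-6) + (1/2)·(-7) = -13/2.
Expected payoff of B: (1/2)·(-3) + (1/2)·(-3) = -3.
Expected payoff of C: (1/2)·9 + (1/2)·0 = 9/2.
The largest is 9/2, so the row player's best response is C.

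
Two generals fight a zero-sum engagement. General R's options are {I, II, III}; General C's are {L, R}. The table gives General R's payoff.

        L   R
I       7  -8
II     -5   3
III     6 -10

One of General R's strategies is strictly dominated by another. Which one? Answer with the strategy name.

I gives a strictly higher payoff than III against every column: 7 > 6, -8 > -10.
So III is strictly dominated and General R never plays it.

III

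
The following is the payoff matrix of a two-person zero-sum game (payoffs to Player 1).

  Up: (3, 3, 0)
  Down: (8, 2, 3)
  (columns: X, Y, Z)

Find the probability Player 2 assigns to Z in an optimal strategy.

1/4

Row minima: Up → 0, Down → 2; maximin = 2.
Column maxima: X → 8, Y → 3, Z → 3; minimax = 3.
2 ≠ 3, so there is no saddle point; optimal play is mixed.
X is strictly dominated by Z (it gives Player 1 strictly more in every row), so Player 2 never plays it.
On the remaining 2×2 (Up, Down vs Y, Z):
Let Player 1 play Up with probability p. Expected payoff against Y: 3p + 2(1−p) = p + 2; against Z: 0p + 3(1−p) = −3p + 3.
Setting these equal: p + 2 = −3p + 3 ⇒ 4p = 1 ⇒ p = 1/4, and the value is (1)·(1/4) + 2 = 9/4.
For Player 2: with q = P(Y), equating Up's and Down's payoffs gives 3q = −q + 3 ⇒ q = 3/4.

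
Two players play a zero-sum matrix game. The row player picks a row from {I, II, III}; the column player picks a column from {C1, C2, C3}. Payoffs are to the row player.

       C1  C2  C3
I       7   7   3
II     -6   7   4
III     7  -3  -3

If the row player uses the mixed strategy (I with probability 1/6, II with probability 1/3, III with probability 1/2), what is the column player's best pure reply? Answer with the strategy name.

C3

If the column player plays C1, the row player's expected payoff is (1/6)·7 + (1/3)·(-6) + (1/2)·7 = 8/3.
If the column player plays C2, the row player's expected payoff is (1/6)·7 + (1/3)·7 + (1/2)·(-3) = 2.
If the column player plays C3, the row player's expected payoff is (1/6)·3 + (1/3)·4 + (1/2)·(-3) = 1/3.
The column player minimizes the row player's payoff; the smallest is 1/3, so the best response is C3.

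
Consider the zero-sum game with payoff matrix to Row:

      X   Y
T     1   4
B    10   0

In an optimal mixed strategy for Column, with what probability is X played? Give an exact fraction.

Row minima: T → 1, B → 0; maximin = 1.
Column maxima: X → 10, Y → 4; minimax = 4.
1 ≠ 4, so there is no saddle point; optimal play is mixed.
Let Row play T with probability p. Expected payoff against X: 1p + 10(1−p) = −9p + 10; against Y: 4p + 0(1−p) = 4p.
Setting these equal: −9p + 10 = 4p ⇒ −13p = -10 ⇒ p = 10/13, and the value is (-9)·(10/13) + 10 = 40/13.
For Column: with q = P(X), equating T's and B's payoffs gives −3q + 4 = 10q ⇒ q = 4/13.

4/13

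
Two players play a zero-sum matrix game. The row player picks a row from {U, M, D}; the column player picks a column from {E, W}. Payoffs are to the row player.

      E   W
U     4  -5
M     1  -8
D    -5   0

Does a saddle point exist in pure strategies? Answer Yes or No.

Row minima: U → -5, M → -8, D → -5; maximin = -5.
Column maxima: E → 4, W → 0; minimax = 0.
-5 ≠ 0, so no pure-strategy equilibrium exists.

No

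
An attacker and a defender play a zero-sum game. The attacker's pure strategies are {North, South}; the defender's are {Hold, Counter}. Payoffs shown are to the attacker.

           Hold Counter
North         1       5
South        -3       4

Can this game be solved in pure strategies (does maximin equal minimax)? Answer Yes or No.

Row minima: North → 1, South → -3; maximin = 1.
Column maxima: Hold → 1, Counter → 5; minimax = 1.
maximin = minimax = 1, so a saddle point exists.

Yes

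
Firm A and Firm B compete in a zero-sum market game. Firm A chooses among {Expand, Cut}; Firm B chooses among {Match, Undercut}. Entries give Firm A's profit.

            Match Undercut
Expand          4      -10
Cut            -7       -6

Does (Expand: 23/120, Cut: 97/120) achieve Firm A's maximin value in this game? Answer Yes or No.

No

Against Match this mix gives (23/120)·4 + (97/120)·(-7) = -587/120.
Against Undercut this mix gives (23/120)·(-10) + (97/120)·(-6) = -203/30.
Firm B will play Undercut, holding Firm A to -203/30. Shifting weight toward the row that does better against Undercut would raise this floor (the equalizing mix achieves -94/15 against both Undercut and Match), so the proposed strategy is not optimal.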